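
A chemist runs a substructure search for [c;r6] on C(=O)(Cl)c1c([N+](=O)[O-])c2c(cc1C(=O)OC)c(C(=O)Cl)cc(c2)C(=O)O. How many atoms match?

10

The query [c;r6] means: aromatic carbon that belongs to a six-membered ring.
Check the 26 heavy atoms by environment: 10× c (aromatic, in 6-ring) → match; 5× C (acyclic) → no; 7× O (acyclic) → no; 2× Cl (acyclic) → no; 1× N (charge +1, acyclic) → no; 1× O (charge -1, acyclic) → no.
That gives 10 matching atoms.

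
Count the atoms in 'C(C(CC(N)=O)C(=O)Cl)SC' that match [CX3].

2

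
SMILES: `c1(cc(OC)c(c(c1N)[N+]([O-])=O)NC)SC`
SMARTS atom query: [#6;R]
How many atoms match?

The query [#6;R] means: carbon that is part of a ring.
Check the 16 heavy atoms by environment: 6× c (aromatic, in 6-ring) → match; 1× S (acyclic) → no; 3× C (acyclic) → no; 2× N (acyclic) → no; 1× N (charge +1, acyclic) → no; 1× O (charge -1, acyclic) → no; 2× O (acyclic) → no.
That gives 6 matching atoms.

6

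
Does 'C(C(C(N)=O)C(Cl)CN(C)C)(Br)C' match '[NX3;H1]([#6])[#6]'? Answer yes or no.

The pattern [NX3;H1]([#6])[#6] describes a trivalent nitrogen with one H, bonded to two carbons — a secondary amine.
The closest candidate here is a dimethylamino group (-N(CH3)2), but the nitrogen has H0, not H1. No other fragment satisfies the full query, so there is no match.

No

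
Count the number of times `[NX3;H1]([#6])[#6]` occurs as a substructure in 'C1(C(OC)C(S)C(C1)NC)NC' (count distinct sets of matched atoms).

[NX3;H1]([#6])[#6] is the SMARTS for a secondary amine: a trivalent nitrogen with one H, bonded to two carbons.
The molecule carries 2 separate instances of an N-methylamino group (-NHCH3) meeting every constraint; each maps to a distinct set of atoms, giving 2 matches.

2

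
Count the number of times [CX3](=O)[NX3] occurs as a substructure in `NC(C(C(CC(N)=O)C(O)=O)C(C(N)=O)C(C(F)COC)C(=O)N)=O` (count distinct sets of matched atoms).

[CX3](=O)[NX3] is the SMARTS for an amide: a carbonyl carbon bonded to a trivalent nitrogen.
The molecule carries 4 separate instances of a primary amide (-C(=O)NH2) meeting every constraint; each maps to a distinct set of atoms, giving 4 matches.

4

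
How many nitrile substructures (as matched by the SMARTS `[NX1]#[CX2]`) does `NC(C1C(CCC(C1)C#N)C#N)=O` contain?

[NX1]#[CX2] is the SMARTS for a nitrile: a nitrogen triple-bonded to a two-connected carbon.
The molecule carries 2 separate instances of a nitrile (-C#N) meeting every constraint; each maps to a distinct set of atoms, giving 2 matches.

2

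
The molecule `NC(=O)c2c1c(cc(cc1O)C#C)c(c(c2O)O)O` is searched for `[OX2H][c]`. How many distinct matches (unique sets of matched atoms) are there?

4

[OX2H][c] is the SMARTS for a phenol: a hydroxyl oxygen attached to an aromatic carbon.
The molecule carries 4 separate instances of a hydroxyl group (-OH) meeting every constraint; each maps to a distinct set of atoms, giving 4 matches.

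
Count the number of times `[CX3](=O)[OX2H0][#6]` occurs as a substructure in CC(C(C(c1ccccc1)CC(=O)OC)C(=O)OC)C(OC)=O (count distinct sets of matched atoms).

[CX3](=O)[OX2H0][#6] is the SMARTS for an ester: a carbonyl carbon bonded to an oxygen that is itself bonded to carbon (no H on that O).
The molecule carries 3 separate instances of a methyl-ester group (-C(=O)OCH3) meeting every constraint; each maps to a distinct set of atoms, giving 3 matches.

3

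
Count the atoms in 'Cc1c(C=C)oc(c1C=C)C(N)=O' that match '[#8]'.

2

The query [#8] means: #8 matches any oxygen atom.
Check the 13 heavy atoms by environment: 1× o (aromatic) → match; 4× c (aromatic) → no; 6× C → no; 1× O → match; 1× N → no.
Summing the matching environments: 1 + 1 = 2 matching atoms.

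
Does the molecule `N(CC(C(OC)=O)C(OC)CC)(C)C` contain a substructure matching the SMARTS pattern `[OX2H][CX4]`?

No

The pattern [OX2H][CX4] describes a hydroxyl oxygen bound to an sp3 (X4) carbon — an aliphatic alcohol.
The closest candidate here is a methoxy ether (-OCH3), but the oxygen has H0 (ether), not H1. No other fragment satisfies the full query, so there is no match.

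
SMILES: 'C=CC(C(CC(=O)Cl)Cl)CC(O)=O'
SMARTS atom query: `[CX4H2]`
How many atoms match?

2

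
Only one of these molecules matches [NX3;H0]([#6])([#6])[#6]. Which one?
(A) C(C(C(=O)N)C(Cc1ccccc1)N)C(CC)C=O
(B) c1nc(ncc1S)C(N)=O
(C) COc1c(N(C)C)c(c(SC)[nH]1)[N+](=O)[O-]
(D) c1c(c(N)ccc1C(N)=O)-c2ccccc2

C

[NX3;H0]([#6])([#6])[#6] describes a trivalent nitrogen with no H, bonded to three carbons (a tertiary amine).
(A) has a primary amino group (-NH2) but the nitrogen has H2, not H0 with three carbons.
(B) has a primary amide (-C(=O)NH2) but the amide nitrogen has H2 and only one carbon neighbour.
(C) contains a dimethylamino group (-N(CH3)2), which satisfies every atom and bond constraint.
(D) has a primary amide (-C(=O)NH2) but the amide nitrogen has H2 and only one carbon neighbour.
So the answer is (C).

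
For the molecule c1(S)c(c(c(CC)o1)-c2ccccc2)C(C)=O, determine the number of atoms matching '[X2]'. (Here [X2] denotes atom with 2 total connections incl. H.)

Check the 17 heavy atoms by environment: 1× o (aromatic, X2) → match; 10× c (aromatic, X3) → no; 1× S (X2) → match; 1× C (X3) → no; 1× O (X1) → no; 3× C (X4) → no.
Summing the matching environments: 1 + 1 = 2 matching atoms.

2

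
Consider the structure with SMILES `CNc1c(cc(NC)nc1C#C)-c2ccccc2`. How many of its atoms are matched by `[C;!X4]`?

Check the 18 heavy atoms by environment: 1× n (aromatic, X2) → no; 11× c (aromatic, X3) → no; 2× N (X3) → no; 2× C (X4) → no; 2× C (X2) → match.
That gives 2 matching atoms.

2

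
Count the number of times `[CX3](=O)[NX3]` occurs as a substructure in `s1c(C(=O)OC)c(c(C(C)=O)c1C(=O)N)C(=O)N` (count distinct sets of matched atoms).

2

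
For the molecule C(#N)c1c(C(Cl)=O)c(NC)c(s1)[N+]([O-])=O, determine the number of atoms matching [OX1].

3

The query [OX1] means: aliphatic oxygen with one total connection — typically a carbonyl =O or an oxide.
Check the 15 heavy atoms by environment: 1× s (aromatic, X2) → no; 4× c (aromatic, X3) → no; 1× N (charge +1, X3) → no; 1× O (charge -1, X1) → match; 2× O (X1) → match; 1× C (X2) → no; 1× N (X1) → no; 1× C (X3) → no; 1× Cl (X1) → no; 1× N (X3) → no; 1× C (X4) → no.
Summing the matching environments: 1 + 2 = 3 matching atoms.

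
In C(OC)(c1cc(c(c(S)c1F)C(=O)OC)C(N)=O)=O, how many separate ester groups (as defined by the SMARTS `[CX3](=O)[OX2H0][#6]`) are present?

2

[CX3](=O)[OX2H0][#6] is the SMARTS for an ester: a carbonyl carbon bonded to an oxygen that is itself bonded to carbon (no H on that O).
The molecule carries 2 separate instances of a methyl-ester group (-C(=O)OCH3) meeting every constraint; each maps to a distinct set of atoms, giving 2 matches.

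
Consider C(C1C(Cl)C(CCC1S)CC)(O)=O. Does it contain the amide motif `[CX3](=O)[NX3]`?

No

The pattern [CX3](=O)[NX3] describes a carbonyl carbon bonded to a trivalent nitrogen — an amide.
The closest candidate here is a carboxylic acid group (-C(=O)OH), but the carbonyl is bonded to O, not to an NX3 nitrogen. No other fragment satisfies the full query, so there is no match.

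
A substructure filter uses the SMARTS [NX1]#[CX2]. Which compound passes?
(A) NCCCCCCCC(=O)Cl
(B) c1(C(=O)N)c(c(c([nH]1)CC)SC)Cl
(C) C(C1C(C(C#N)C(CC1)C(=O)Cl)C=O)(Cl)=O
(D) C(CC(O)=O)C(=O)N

C

[NX1]#[CX2] describes a nitrogen triple-bonded to a two-connected carbon (a nitrile).
(A) has a primary amino group (-NH2) but the nitrogen is NX3 (three connections), not NX1 triple-bonded.
(B) has a primary amide (-C(=O)NH2) but the nitrogen is NX3, not NX1.
(C) contains a nitrile (-C#N), which satisfies every atom and bond constraint.
(D) has a primary amide (-C(=O)NH2) but the nitrogen is NX3, not NX1.
So the answer is (C).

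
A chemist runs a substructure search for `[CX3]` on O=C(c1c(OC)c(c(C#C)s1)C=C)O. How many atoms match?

Check the 14 heavy atoms by environment: 1× s (aromatic, X2) → no; 4× c (aromatic, X3) → no; 2× O (X2) → no; 1× C (X4) → no; 2× C (X2) → no; 3× C (X3) → match; 1× O (X1) → no.
That gives 3 matching atoms.

3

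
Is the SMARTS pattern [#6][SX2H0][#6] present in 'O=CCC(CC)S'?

No

The pattern [#6][SX2H0][#6] describes an aliphatic sulfur bridging two carbons with no H on the sulfur — a thioether.
The closest candidate here is a thiol (-SH), but the sulfur has H1, not H0 bridging two carbons. No other fragment satisfies the full query, so there is no match.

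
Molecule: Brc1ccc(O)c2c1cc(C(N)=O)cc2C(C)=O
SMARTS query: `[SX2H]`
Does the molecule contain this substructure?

No

The pattern [SX2H] describes an aliphatic sulfur with two connections, one being H — a thiol.
The closest candidate here is a hydroxyl group (-OH), but it is an -OH, not an -SH. No other fragment satisfies the full query, so there is no match.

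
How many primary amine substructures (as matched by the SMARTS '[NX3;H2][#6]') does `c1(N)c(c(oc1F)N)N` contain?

3

[NX3;H2][#6] is the SMARTS for a primary amine: a trivalent nitrogen with two H attached to carbon.
The molecule carries 3 separate instances of a primary amino group (-NH2) meeting every constraint; each maps to a distinct set of atoms, giving 3 matches.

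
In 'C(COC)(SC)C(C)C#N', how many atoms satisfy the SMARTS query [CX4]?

6

The query [CX4] means: C with X4: aliphatic carbon with exactly 4 total connections (bonds + H).
Check the 10 heavy atoms by environment: 6× C (X4) → match; 1× O (X2) → no; 1× C (X2) → no; 1× N (X1) → no; 1× S (X2) → no.
That gives 6 matching atoms.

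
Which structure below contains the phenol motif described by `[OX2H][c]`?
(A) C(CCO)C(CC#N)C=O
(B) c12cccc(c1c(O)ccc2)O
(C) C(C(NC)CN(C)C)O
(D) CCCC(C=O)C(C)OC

B

[OX2H][c] describes a hydroxyl oxygen attached to an aromatic carbon (a phenol).
(A) has a hydroxyl group (-OH) but the -OH is on an aliphatic carbon, not an aromatic c.
(B) contains a hydroxyl group (-OH), which satisfies every atom and bond constraint.
(C) has a hydroxyl group (-OH) but the -OH is on an aliphatic carbon, not an aromatic c.
(D) has a methoxy ether (-OCH3) but the oxygen has H0, not H1.
So the answer is (B).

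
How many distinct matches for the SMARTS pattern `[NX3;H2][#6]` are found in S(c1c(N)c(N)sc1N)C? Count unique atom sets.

[NX3;H2][#6] is the SMARTS for a primary amine: a trivalent nitrogen with two H attached to carbon.
The molecule carries 3 separate instances of a primary amino group (-NH2) meeting every constraint; each maps to a distinct set of atoms, giving 3 matches.

3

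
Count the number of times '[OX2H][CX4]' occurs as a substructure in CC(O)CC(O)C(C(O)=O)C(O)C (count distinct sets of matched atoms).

3

[OX2H][CX4] is the SMARTS for an aliphatic alcohol: a hydroxyl oxygen bound to an sp3 (X4) carbon.
The molecule carries 3 separate instances of a hydroxyl group (-OH) meeting every constraint; each maps to a distinct set of atoms, giving 3 matches.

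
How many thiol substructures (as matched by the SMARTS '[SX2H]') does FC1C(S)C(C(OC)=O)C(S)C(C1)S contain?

3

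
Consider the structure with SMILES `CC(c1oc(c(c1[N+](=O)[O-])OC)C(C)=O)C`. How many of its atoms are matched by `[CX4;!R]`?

Check the 16 heavy atoms by environment: 1× o (aromatic, X2, in 5-ring) → no; 4× c (aromatic, X3, in 5-ring) → no; 1× O (X2, acyclic) → no; 5× C (X4, acyclic) → match; 1× N (charge +1, X3, acyclic) → no; 1× O (charge -1, X1, acyclic) → no; 2× O (X1, acyclic) → no; 1× C (X3, acyclic) → no.
That gives 5 matching atoms.

5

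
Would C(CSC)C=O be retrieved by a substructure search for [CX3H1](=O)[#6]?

The pattern [CX3H1](=O)[#6] describes an sp2 carbon with one H, double-bonded to O and single-bonded to carbon — an aldehyde.
The molecule carries an aldehyde (-CHO), whose atoms satisfy every constraint of the query, so the pattern matches.

Yes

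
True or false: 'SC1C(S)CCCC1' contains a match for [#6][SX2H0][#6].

False

The pattern [#6][SX2H0][#6] describes an aliphatic sulfur bridging two carbons with no H on the sulfur — a thioether.
The closest candidate here is a thiol (-SH), but the sulfur has H1, not H0 bridging two carbons. No other fragment satisfies the full query, so there is no match.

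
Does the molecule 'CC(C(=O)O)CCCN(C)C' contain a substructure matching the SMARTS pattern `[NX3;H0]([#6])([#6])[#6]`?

Yes

The pattern [NX3;H0]([#6])([#6])[#6] describes a trivalent nitrogen with no H, bonded to three carbons — a tertiary amine.
The molecule carries a dimethylamino group (-N(CH3)2), whose atoms satisfy every constraint of the query, so the pattern matches.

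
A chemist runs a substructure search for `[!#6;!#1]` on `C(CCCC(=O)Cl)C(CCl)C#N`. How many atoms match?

4

The query [!#6;!#1] means: not carbon and not hydrogen — any heteroatom.
Check the 12 heavy atoms by environment: 8× C → no; 1× O → match; 2× Cl → match; 1× N → match.
Summing the matching environments: 1 + 2 + 1 = 4 matching atoms.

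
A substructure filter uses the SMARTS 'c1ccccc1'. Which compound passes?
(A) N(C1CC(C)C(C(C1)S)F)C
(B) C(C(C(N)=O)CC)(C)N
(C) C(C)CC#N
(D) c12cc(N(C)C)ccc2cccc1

c1ccccc1 describes six aromatic carbons in a ring (a benzene ring).
(A) has a methyl group (-CH3) but no six-membered all-carbon aromatic ring is present.
(B) has a methyl group (-CH3) but no six-membered all-carbon aromatic ring is present.
(C) has a methyl group (-CH3) but no six-membered all-carbon aromatic ring is present.
(D) contains the required atom environment, so the pattern matches.
So the answer is (D).

D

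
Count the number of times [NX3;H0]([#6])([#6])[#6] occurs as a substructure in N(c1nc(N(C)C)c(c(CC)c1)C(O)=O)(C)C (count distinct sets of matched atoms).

2

[NX3;H0]([#6])([#6])[#6] is the SMARTS for a tertiary amine: a trivalent nitrogen with no H, bonded to three carbons.
The molecule carries 2 separate instances of a dimethylamino group (-N(CH3)2) meeting every constraint; each maps to a distinct set of atoms, giving 2 matches.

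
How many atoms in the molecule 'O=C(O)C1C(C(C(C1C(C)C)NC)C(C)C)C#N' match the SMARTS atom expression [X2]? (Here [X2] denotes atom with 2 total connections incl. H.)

2

The query [X2] means: any atom with exactly two total connections (bonds + H).
Check the 18 heavy atoms by environment: 12× C (X4) → no; 1× N (X3) → no; 1× C (X2) → match; 1× N (X1) → no; 1× C (X3) → no; 1× O (X1) → no; 1× O (X2) → match.
Summing the matching environments: 1 + 1 = 2 matching atoms.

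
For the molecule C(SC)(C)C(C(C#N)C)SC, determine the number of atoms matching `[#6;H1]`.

3

The query [#6;H1] means: any carbon bearing exactly one hydrogen.
Check the 11 heavy atoms by environment: 4× C (H3) → no; 3× C (H1) → match; 2× S (H0) → no; 1× C (H0) → no; 1× N (H0) → no.
That gives 3 matching atoms.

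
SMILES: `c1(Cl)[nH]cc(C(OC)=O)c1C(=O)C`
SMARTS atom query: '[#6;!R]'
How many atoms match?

4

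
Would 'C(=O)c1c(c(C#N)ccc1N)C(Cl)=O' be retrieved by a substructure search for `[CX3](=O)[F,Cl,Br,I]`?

Yes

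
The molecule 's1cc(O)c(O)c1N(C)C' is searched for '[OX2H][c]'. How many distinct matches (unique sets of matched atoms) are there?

2

[OX2H][c] is the SMARTS for a phenol: a hydroxyl oxygen attached to an aromatic carbon.
The molecule carries 2 separate instances of a hydroxyl group (-OH) meeting every constraint; each maps to a distinct set of atoms, giving 2 matches.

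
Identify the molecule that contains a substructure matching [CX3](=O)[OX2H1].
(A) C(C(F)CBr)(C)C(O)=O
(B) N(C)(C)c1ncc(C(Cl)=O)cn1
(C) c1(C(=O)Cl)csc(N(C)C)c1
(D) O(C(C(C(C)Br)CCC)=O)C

A

[CX3](=O)[OX2H1] describes an sp2 carbon double-bonded to O and single-bonded to an -OH oxygen (a carboxylic acid).
(A) contains a carboxylic acid group (-C(=O)OH), which satisfies every atom and bond constraint.
(B) has an acyl chloride (-C(=O)Cl) but the carbonyl is bonded to Cl, not to an -OH oxygen.
(C) has an acyl chloride (-C(=O)Cl) but the carbonyl is bonded to Cl, not to an -OH oxygen.
(D) has a methyl-ester group (-C(=O)OCH3) but the singly-bonded O has no H (OX2H0, not OX2H1).
So the answer is (A).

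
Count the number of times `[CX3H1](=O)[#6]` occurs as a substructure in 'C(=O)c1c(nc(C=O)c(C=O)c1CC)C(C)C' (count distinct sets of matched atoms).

3

[CX3H1](=O)[#6] is the SMARTS for an aldehyde: an sp2 carbon with one H, double-bonded to O and single-bonded to carbon.
The molecule carries 3 separate instances of an aldehyde (-CHO) meeting every constraint; each maps to a distinct set of atoms, giving 3 matches.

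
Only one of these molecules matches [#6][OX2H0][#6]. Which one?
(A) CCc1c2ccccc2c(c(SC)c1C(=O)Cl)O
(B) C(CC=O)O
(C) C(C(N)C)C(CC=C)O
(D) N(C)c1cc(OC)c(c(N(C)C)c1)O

[#6][OX2H0][#6] describes an aliphatic oxygen bridging two carbons with no H on the oxygen (an ether).
(A) has a hydroxyl group (-OH) but the oxygen has H1, not H0 bridging two carbons.
(B) has a hydroxyl group (-OH) but the oxygen has H1, not H0 bridging two carbons.
(C) has a hydroxyl group (-OH) but the oxygen has H1, not H0 bridging two carbons.
(D) contains a methoxy ether (-OCH3), which satisfies every atom and bond constraint.
So the answer is (D).

D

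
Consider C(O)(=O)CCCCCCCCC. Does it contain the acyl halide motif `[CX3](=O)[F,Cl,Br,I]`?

The pattern [CX3](=O)[F,Cl,Br,I] describes a carbonyl carbon bonded to a halogen — an acyl halide.
The closest candidate here is a carboxylic acid group (-C(=O)OH), but the carbonyl is bonded to -OH, not to a halogen. No other fragment satisfies the full query, so there is no match.

No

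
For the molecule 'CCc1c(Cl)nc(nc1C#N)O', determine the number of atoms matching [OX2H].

1

Check the 12 heavy atoms by environment: 2× n (aromatic, H0, X2) → no; 4× c (aromatic, H0, X3) → no; 1× Cl (H0, X1) → no; 1× O (H1, X2) → match; 1× C (H2, X4) → no; 1× C (H3, X4) → no; 1× C (H0, X2) → no; 1× N (H0, X1) → no.
That gives 1 matching atom.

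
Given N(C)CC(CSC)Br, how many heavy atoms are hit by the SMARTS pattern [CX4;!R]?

The query [CX4;!R] means: aliphatic carbon with four total connections, not in a ring.
Check the 8 heavy atoms by environment: 5× C (X4, acyclic) → match; 1× S (X2, acyclic) → no; 1× N (X3, acyclic) → no; 1× Br (X1, acyclic) → no.
That gives 5 matching atoms.

5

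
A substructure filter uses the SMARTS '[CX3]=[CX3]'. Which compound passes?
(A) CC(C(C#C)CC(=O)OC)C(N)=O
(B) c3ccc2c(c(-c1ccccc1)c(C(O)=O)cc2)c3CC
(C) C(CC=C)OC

C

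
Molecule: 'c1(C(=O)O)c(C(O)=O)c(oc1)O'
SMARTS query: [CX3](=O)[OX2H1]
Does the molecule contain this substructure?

The pattern [CX3](=O)[OX2H1] describes an sp2 carbon double-bonded to O and single-bonded to an -OH oxygen — a carboxylic acid.
The molecule carries a carboxylic acid group (-C(=O)OH), whose atoms satisfy every constraint of the query, so the pattern matches.

Yes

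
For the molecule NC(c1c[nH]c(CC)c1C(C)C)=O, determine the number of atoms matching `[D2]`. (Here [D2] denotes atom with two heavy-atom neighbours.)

3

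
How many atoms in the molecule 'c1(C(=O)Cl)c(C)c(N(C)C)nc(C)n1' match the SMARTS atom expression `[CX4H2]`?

The query [CX4H2] means: sp3 carbon (X4) with exactly two hydrogens.
Check the 14 heavy atoms by environment: 2× n (aromatic, H0, X2) → no; 4× c (aromatic, H0, X3) → no; 1× N (H0, X3) → no; 4× C (H3, X4) → no; 1× C (H0, X3) → no; 1× O (H0, X1) → no; 1× Cl (H0, X1) → no.
No environment satisfies the query, so 0 matching atoms.

0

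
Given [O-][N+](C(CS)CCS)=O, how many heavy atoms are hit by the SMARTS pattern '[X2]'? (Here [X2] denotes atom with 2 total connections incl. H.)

2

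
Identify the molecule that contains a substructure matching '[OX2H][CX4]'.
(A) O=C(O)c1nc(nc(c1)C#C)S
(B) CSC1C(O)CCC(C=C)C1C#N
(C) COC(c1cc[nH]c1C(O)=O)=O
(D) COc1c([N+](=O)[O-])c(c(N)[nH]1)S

B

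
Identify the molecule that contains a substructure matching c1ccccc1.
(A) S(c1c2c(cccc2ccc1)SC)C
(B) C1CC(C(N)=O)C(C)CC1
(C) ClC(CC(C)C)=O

A

c1ccccc1 describes six aromatic carbons in a ring (a benzene ring).
(A) contains the required atom environment, so the pattern matches.
(B) has a methyl group (-CH3) but no six-membered all-carbon aromatic ring is present.
(C) has a methyl group (-CH3) but no six-membered all-carbon aromatic ring is present.
So the answer is (A).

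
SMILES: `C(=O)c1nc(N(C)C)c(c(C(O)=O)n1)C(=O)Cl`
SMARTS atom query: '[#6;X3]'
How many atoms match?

Check the 17 heavy atoms by environment: 2× n (aromatic, X2) → no; 4× c (aromatic, X3) → match; 3× C (X3) → match; 3× O (X1) → no; 1× O (X2) → no; 1× Cl (X1) → no; 1× N (X3) → no; 2× C (X4) → no.
Summing the matching environments: 4 + 3 = 7 matching atoms.

7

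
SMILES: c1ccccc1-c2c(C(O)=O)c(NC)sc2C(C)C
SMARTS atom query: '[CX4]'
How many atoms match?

4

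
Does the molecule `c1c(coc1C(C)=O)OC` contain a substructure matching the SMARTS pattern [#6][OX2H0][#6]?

Yes

The pattern [#6][OX2H0][#6] describes an aliphatic oxygen bridging two carbons with no H on the oxygen — an ether.
The molecule carries a methoxy ether (-OCH3), whose atoms satisfy every constraint of the query, so the pattern matches.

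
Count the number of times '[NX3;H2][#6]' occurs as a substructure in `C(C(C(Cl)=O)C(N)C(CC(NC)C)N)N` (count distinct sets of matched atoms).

[NX3;H2][#6] is the SMARTS for a primary amine: a trivalent nitrogen with two H attached to carbon.
The molecule carries 3 separate instances of a primary amino group (-NH2) meeting every constraint; each maps to a distinct set of atoms, giving 3 matches.

3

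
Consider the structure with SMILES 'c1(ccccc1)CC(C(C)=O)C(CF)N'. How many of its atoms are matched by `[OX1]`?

1

Check the 15 heavy atoms by environment: 5× C (X4) → no; 1× C (X3) → no; 1× O (X1) → match; 1× N (X3) → no; 1× F (X1) → no; 6× c (aromatic, X3) → no.
That gives 1 matching atom.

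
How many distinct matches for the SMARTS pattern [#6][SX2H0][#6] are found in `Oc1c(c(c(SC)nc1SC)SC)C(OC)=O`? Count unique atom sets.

3

[#6][SX2H0][#6] is the SMARTS for a thioether: an aliphatic sulfur bridging two carbons with no H on the sulfur.
The molecule carries 3 separate instances of a methylthio ether (-SCH3) meeting every constraint; each maps to a distinct set of atoms, giving 3 matches.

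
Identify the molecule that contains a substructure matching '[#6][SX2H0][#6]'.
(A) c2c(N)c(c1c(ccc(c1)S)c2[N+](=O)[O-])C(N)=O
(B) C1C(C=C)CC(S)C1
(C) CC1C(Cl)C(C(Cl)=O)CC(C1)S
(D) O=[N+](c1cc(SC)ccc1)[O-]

[#6][SX2H0][#6] describes an aliphatic sulfur bridging two carbons with no H on the sulfur (a thioether).
(A) has a thiol (-SH) but the sulfur has H1, not H0 bridging two carbons.
(B) has a thiol (-SH) but the sulfur has H1, not H0 bridging two carbons.
(C) has a thiol (-SH) but the sulfur has H1, not H0 bridging two carbons.
(D) contains a methylthio ether (-SCH3), which satisfies every atom and bond constraint.
So the answer is (D).

D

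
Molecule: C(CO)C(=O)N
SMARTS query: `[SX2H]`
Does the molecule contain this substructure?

No

The pattern [SX2H] describes an aliphatic sulfur with two connections, one being H — a thiol.
The closest candidate here is a hydroxyl group (-OH), but it is an -OH, not an -SH. No other fragment satisfies the full query, so there is no match.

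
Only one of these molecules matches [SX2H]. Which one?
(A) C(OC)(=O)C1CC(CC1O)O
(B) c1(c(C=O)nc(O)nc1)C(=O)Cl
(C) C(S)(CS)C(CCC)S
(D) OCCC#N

[SX2H] describes an aliphatic sulfur with two connections, one being H (a thiol).
(A) has a hydroxyl group (-OH) but it is an -OH, not an -SH.
(B) has a hydroxyl group (-OH) but it is an -OH, not an -SH.
(C) contains a thiol (-SH), which satisfies every atom and bond constraint.
(D) has a hydroxyl group (-OH) but it is an -OH, not an -SH.
So the answer is (C).

C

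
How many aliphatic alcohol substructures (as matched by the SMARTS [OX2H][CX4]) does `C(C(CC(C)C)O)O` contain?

2

[OX2H][CX4] is the SMARTS for an aliphatic alcohol: a hydroxyl oxygen bound to an sp3 (X4) carbon.
The molecule carries 2 separate instances of a hydroxyl group (-OH) meeting every constraint; each maps to a distinct set of atoms, giving 2 matches.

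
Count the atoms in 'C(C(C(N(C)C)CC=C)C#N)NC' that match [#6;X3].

2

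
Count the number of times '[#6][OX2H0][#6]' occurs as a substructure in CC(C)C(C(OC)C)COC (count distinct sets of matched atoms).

2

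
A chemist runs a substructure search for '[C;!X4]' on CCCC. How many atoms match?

Check the 4 heavy atoms by environment: 4× C (X4) → no.
No environment satisfies the query, so 0 matching atoms.

0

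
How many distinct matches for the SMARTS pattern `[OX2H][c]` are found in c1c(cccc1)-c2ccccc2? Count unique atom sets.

0

[OX2H][c] is the SMARTS for a phenol: a hydroxyl oxygen attached to an aromatic carbon.
No fragment in the molecule satisfies every constraint, giving 0 matches.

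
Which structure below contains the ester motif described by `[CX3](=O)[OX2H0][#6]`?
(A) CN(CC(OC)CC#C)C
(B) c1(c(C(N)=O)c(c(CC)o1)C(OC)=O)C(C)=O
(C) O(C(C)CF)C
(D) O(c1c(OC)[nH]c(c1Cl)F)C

B

[CX3](=O)[OX2H0][#6] describes a carbonyl carbon bonded to an oxygen that is itself bonded to carbon (no H on that O) (an ester).
(A) has a methoxy ether (-OCH3) but the ether oxygen is not adjacent to a C=O carbon.
(B) contains a methyl-ester group (-C(=O)OCH3), which satisfies every atom and bond constraint.
(C) has a methoxy ether (-OCH3) but the ether oxygen is not adjacent to a C=O carbon.
(D) has a methoxy ether (-OCH3) but the ether oxygen is not adjacent to a C=O carbon.
So the answer is (B).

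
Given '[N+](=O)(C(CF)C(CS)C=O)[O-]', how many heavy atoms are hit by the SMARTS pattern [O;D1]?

3

The query [O;D1] means: aliphatic oxygen bonded to exactly one heavy atom.
Check the 11 heavy atoms by environment: 3× C (D2) → no; 2× C (D3) → no; 1× N (charge +1, D3) → no; 1× O (charge -1, D1) → match; 2× O (D1) → match; 1× S (D1) → no; 1× F (D1) → no.
Summing the matching environments: 1 + 2 = 3 matching atoms.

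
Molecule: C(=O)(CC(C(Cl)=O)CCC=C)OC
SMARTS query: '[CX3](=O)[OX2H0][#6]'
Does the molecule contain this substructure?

Yes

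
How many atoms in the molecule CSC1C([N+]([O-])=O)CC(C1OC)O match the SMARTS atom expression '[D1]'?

The query [D1] means: atom with exactly one heavy-atom neighbour (degree 1).
Check the 13 heavy atoms by environment: 4× C (D3) → no; 1× C (D2) → no; 1× O (D2) → no; 2× C (D1) → match; 2× O (D1) → match; 1× S (D2) → no; 1× N (charge +1, D3) → no; 1× O (charge -1, D1) → match.
Summing the matching environments: 2 + 2 + 1 = 5 matching atoms.

5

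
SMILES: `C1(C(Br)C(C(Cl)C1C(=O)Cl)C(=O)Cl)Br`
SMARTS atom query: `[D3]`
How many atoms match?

The query [D3] means: atom with exactly three heavy-atom neighbours.
Check the 14 heavy atoms by environment: 7× C (D3) → match; 2× Br (D1) → no; 2× O (D1) → no; 3× Cl (D1) → no.
That gives 7 matching atoms.

7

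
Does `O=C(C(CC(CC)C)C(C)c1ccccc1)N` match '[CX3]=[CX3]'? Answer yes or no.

No

The pattern [CX3]=[CX3] describes a non-aromatic C=C double bond between two sp2 carbons — an alkene.
The closest candidate here is an ethyl group (-CH2CH3), but its C-C bond is a single bond between CX4 carbons, not CX3=CX3. No other fragment satisfies the full query, so there is no match.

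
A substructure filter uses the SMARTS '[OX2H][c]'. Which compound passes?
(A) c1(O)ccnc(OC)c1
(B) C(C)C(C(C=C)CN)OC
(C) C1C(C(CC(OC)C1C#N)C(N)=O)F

[OX2H][c] describes a hydroxyl oxygen attached to an aromatic carbon (a phenol).
(A) contains a hydroxyl group (-OH), which satisfies every atom and bond constraint.
(B) has a methoxy ether (-OCH3) but the oxygen has H0, not H1.
(C) has a methoxy ether (-OCH3) but the oxygen has H0, not H1.
So the answer is (A).

A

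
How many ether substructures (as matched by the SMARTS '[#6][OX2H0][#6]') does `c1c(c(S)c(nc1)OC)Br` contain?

[#6][OX2H0][#6] is the SMARTS for an ether: an aliphatic oxygen bridging two carbons with no H on the oxygen.
Exactly one fragment in the molecule meets all constraints, giving 1 match.

1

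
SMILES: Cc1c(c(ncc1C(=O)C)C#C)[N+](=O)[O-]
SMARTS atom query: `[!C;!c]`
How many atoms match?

5

Check the 15 heavy atoms by environment: 1× n (aromatic) → match; 5× c (aromatic) → no; 1× N (charge +1) → match; 1× O (charge -1) → match; 2× O → match; 5× C → no.
Summing the matching environments: 1 + 1 + 1 + 2 = 5 matching atoms.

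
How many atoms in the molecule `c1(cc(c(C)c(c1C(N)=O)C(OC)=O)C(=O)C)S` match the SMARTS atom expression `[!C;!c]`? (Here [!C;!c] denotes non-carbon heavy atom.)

6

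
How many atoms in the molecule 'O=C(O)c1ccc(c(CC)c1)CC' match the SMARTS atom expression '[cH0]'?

Check the 13 heavy atoms by environment: 3× c (aromatic, H0) → match; 3× c (aromatic, H1) → no; 1× C (H0) → no; 1× O (H0) → no; 1× O (H1) → no; 2× C (H2) → no; 2× C (H3) → no.
That gives 3 matching atoms.

3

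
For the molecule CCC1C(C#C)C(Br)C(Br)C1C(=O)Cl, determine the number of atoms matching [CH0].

2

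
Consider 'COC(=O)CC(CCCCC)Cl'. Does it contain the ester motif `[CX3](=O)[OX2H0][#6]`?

Yes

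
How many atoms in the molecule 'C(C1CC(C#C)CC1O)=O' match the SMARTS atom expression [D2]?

4

The query [D2] means: atom with exactly two heavy-atom neighbours.
Check the 10 heavy atoms by environment: 3× C (D3) → no; 4× C (D2) → match; 2× O (D1) → no; 1× C (D1) → no.
That gives 4 matching atoms.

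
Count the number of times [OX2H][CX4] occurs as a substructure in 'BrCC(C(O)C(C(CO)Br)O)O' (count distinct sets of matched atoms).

[OX2H][CX4] is the SMARTS for an aliphatic alcohol: a hydroxyl oxygen bound to an sp3 (X4) carbon.
The molecule carries 4 separate instances of a hydroxyl group (-OH) meeting every constraint; each maps to a distinct set of atoms, giving 4 matches.

4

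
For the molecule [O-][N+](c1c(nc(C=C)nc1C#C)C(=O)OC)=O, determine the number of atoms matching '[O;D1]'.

3

Check the 17 heavy atoms by environment: 2× n (aromatic, D2) → no; 4× c (aromatic, D3) → no; 1× N (charge +1, D3) → no; 1× O (charge -1, D1) → match; 2× O (D1) → match; 2× C (D2) → no; 3× C (D1) → no; 1× C (D3) → no; 1× O (D2) → no.
Summing the matching environments: 1 + 2 = 3 matching atoms.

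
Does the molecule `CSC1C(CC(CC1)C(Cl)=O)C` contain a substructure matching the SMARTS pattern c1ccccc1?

No

The pattern c1ccccc1 describes six aromatic carbons in a ring — a benzene ring.
The closest candidate here is a methyl group (-CH3), but no six-membered all-carbon aromatic ring is present. No other fragment satisfies the full query, so there is no match.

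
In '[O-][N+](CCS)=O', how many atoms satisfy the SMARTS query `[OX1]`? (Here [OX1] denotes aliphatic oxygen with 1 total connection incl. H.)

2

Check the 6 heavy atoms by environment: 2× C (X4) → no; 1× S (X2) → no; 1× N (charge +1, X3) → no; 1× O (charge -1, X1) → match; 1× O (X1) → match.
Summing the matching environments: 1 + 1 = 2 matching atoms.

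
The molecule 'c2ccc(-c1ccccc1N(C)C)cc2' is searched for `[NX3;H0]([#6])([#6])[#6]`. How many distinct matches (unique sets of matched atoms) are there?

[NX3;H0]([#6])([#6])[#6] is the SMARTS for a tertiary amine: a trivalent nitrogen with no H, bonded to three carbons.
Exactly one fragment in the molecule meets all constraints, giving 1 match.

1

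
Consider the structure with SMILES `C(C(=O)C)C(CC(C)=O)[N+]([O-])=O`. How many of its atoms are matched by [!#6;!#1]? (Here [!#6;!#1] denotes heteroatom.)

The query [!#6;!#1] means: not carbon and not hydrogen — any heteroatom.
Check the 12 heavy atoms by environment: 7× C → no; 3× O → match; 1× N (charge +1) → match; 1× O (charge -1) → match.
Summing the matching environments: 3 + 1 + 1 = 5 matching atoms.

5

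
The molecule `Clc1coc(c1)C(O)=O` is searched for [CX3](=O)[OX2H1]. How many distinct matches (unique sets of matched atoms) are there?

[CX3](=O)[OX2H1] is the SMARTS for a carboxylic acid: an sp2 carbon double-bonded to O and single-bonded to an -OH oxygen.
Exactly one fragment in the molecule meets all constraints, giving 1 match.

1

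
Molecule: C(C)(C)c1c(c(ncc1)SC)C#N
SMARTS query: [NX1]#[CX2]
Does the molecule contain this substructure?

Yes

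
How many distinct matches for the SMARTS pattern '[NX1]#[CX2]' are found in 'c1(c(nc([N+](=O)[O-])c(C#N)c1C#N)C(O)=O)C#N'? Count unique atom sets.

3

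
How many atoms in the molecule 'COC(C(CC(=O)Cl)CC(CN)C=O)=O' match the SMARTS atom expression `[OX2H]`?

0

The query [OX2H] means: aliphatic oxygen with two connections, one of which is H — an -OH oxygen.
Check the 15 heavy atoms by environment: 3× C (H2, X4) → no; 2× C (H1, X4) → no; 1× N (H2, X3) → no; 2× C (H0, X3) → no; 3× O (H0, X1) → no; 1× O (H0, X2) → no; 1× C (H3, X4) → no; 1× C (H1, X3) → no; 1× Cl (H0, X1) → no.
No environment satisfies the query, so 0 matching atoms.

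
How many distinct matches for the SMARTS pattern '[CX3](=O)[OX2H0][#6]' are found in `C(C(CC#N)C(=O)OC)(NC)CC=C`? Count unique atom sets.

1

[CX3](=O)[OX2H0][#6] is the SMARTS for an ester: a carbonyl carbon bonded to an oxygen that is itself bonded to carbon (no H on that O).
Exactly one fragment in the molecule meets all constraints, giving 1 match.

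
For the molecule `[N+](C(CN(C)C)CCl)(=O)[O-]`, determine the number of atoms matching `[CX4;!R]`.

5

The query [CX4;!R] means: aliphatic carbon with four total connections, not in a ring.
Check the 10 heavy atoms by environment: 5× C (X4, acyclic) → match; 1× N (X3, acyclic) → no; 1× N (charge +1, X3, acyclic) → no; 1× O (charge -1, X1, acyclic) → no; 1× O (X1, acyclic) → no; 1× Cl (X1, acyclic) → no.
That gives 5 matching atoms.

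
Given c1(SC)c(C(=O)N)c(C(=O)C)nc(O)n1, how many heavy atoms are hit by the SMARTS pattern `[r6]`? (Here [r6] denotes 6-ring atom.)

The query [r6] means: r6 matches atoms in a six-membered ring.
Check the 15 heavy atoms by environment: 2× n (aromatic, in 6-ring) → match; 4× c (aromatic, in 6-ring) → match; 4× C (acyclic) → no; 3× O (acyclic) → no; 1× S (acyclic) → no; 1× N (acyclic) → no.
Summing the matching environments: 2 + 4 = 6 matching atoms.

6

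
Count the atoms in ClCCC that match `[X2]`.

The query [X2] means: any atom with exactly two total connections (bonds + H).
Check the 4 heavy atoms by environment: 3× C (X4) → no; 1× Cl (X1) → no.
No environment satisfies the query, so 0 matching atoms.

0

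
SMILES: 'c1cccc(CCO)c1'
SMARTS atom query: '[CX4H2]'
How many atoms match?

The query [CX4H2] means: sp3 carbon (X4) with exactly two hydrogens.
Check the 9 heavy atoms by environment: 2× C (H2, X4) → match; 1× O (H1, X2) → no; 1× c (aromatic, H0, X3) → no; 5× c (aromatic, H1, X3) → no.
That gives 2 matching atoms.

2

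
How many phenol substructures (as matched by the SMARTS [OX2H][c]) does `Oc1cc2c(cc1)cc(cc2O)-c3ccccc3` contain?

[OX2H][c] is the SMARTS for a phenol: a hydroxyl oxygen attached to an aromatic carbon.
The molecule carries 2 separate instances of a hydroxyl group (-OH) meeting every constraint; each maps to a distinct set of atoms, giving 2 matches.

2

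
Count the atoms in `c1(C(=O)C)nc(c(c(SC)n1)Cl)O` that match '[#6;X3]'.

5

The query [#6;X3] means: any carbon (aromatic or not) with three total connections.
Check the 13 heavy atoms by environment: 2× n (aromatic, X2) → no; 4× c (aromatic, X3) → match; 1× C (X3) → match; 1× O (X1) → no; 2× C (X4) → no; 1× O (X2) → no; 1× S (X2) → no; 1× Cl (X1) → no.
Summing the matching environments: 4 + 1 = 5 matching atoms.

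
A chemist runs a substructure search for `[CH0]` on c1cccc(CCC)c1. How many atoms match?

0

The query [CH0] means: aliphatic carbon with no attached hydrogen.
Check the 9 heavy atoms by environment: 2× C (H2) → no; 1× c (aromatic, H0) → no; 5× c (aromatic, H1) → no; 1× C (H3) → no.
No environment satisfies the query, so 0 matching atoms.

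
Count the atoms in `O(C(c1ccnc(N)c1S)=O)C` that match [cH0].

3

The query [cH0] means: aromatic carbon with no attached hydrogen (substituted or ring-fusion).
Check the 12 heavy atoms by environment: 1× n (aromatic, H0) → no; 2× c (aromatic, H1) → no; 3× c (aromatic, H0) → match; 1× N (H2) → no; 1× S (H1) → no; 1× C (H0) → no; 2× O (H0) → no; 1× C (H3) → no.
That gives 3 matching atoms.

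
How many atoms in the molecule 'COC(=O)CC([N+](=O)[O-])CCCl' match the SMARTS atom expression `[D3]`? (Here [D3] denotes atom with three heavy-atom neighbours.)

Check the 12 heavy atoms by environment: 3× C (D2) → no; 2× C (D3) → match; 1× N (charge +1, D3) → match; 1× O (charge -1, D1) → no; 2× O (D1) → no; 1× O (D2) → no; 1× C (D1) → no; 1× Cl (D1) → no.
Summing the matching environments: 2 + 1 = 3 matching atoms.

3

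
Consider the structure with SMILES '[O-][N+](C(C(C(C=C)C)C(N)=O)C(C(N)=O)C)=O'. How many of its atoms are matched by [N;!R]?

Check the 17 heavy atoms by environment: 10× C (acyclic) → no; 3× O (acyclic) → no; 2× N (acyclic) → match; 1× N (charge +1, acyclic) → match; 1× O (charge -1, acyclic) → no.
Summing the matching environments: 2 + 1 = 3 matching atoms.

3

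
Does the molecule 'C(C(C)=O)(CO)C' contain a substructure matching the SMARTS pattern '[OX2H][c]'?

No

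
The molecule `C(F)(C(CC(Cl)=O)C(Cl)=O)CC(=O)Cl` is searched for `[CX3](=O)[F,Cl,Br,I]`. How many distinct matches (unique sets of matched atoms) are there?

[CX3](=O)[F,Cl,Br,I] is the SMARTS for an acyl halide: a carbonyl carbon bonded to a halogen.
The molecule carries 3 separate instances of an acyl chloride (-C(=O)Cl) meeting every constraint; each maps to a distinct set of atoms, giving 3 matches.

3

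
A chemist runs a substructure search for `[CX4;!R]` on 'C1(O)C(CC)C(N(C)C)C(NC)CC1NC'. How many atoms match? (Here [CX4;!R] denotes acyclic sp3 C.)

6

The query [CX4;!R] means: aliphatic carbon with four total connections, not in a ring.
Check the 16 heavy atoms by environment: 6× C (X4, in 6-ring) → no; 3× N (X3, acyclic) → no; 6× C (X4, acyclic) → match; 1× O (X2, acyclic) → no.
That gives 6 matching atoms.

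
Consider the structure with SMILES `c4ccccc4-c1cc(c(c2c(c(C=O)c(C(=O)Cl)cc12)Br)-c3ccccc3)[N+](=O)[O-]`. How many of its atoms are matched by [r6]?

The query [r6] means: r6 matches atoms in a six-membered ring.
Check the 31 heavy atoms by environment: 22× c (aromatic, in 6-ring) → match; 1× Br (acyclic) → no; 1× N (charge +1, acyclic) → no; 1× O (charge -1, acyclic) → no; 3× O (acyclic) → no; 2× C (acyclic) → no; 1× Cl (acyclic) → no.
That gives 22 matching atoms.

22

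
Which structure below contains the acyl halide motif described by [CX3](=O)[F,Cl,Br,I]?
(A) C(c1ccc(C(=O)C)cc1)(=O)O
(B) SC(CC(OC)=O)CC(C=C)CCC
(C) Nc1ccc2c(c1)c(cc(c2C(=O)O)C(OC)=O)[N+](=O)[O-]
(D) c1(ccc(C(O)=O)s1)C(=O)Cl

[CX3](=O)[F,Cl,Br,I] describes a carbonyl carbon bonded to a halogen (an acyl halide).
(A) has a carboxylic acid group (-C(=O)OH) but the carbonyl is bonded to -OH, not to a halogen.
(B) has a methyl-ester group (-C(=O)OCH3) but the carbonyl is bonded to -O-C, not to a halogen.
(C) has a methyl-ester group (-C(=O)OCH3) but the carbonyl is bonded to -O-C, not to a halogen.
(D) contains an acyl chloride (-C(=O)Cl), which satisfies every atom and bond constraint.
So the answer is (D).

D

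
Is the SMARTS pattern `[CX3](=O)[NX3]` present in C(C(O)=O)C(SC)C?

The pattern [CX3](=O)[NX3] describes a carbonyl carbon bonded to a trivalent nitrogen — an amide.
The closest candidate here is a carboxylic acid group (-C(=O)OH), but the carbonyl is bonded to O, not to an NX3 nitrogen. No other fragment satisfies the full query, so there is no match.

No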